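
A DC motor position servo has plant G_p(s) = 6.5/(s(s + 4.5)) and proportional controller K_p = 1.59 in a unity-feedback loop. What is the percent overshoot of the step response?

4.6%

From 1 + K_pG_p(s) = 0: s² + 4.5s + 10.34 = 0 ⇒ ω_n = 3.215, ζ = 0.6999.
%OS = 100·exp(−πζ/√(1−ζ²)) = 100·exp(−π·0.6999/√0.5102) = 4.6%.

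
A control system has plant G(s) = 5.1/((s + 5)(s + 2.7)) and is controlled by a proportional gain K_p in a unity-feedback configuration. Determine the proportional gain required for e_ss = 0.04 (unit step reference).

K_p = 63.5

The loop is type 0, so e_ss(step) = 1/(1 + K_pos) with K_pos = K_p·G(0).
G(0) = 0.3778. Require 1/(1 + K_p·0.3778) = 0.04, so 1 + 0.3778·K_p = 25.
K_p = (25 − 1)/0.3778 = 63.5.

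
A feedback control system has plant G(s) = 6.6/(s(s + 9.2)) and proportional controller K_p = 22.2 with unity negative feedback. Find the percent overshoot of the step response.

The closed-loop denominator s² + 9.2s + 146.5 gives ω_n = √146.5 = 12.1 and ζ = 9.2/(2ω_n) = 0.38.
%OS = 100·exp(−πζ/√(1−ζ²)) = 100·exp(−π·0.38/√0.8556) = 27.5%.

27.5%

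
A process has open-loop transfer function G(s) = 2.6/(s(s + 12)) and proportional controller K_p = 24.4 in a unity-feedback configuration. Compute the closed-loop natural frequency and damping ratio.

ω_n = 7.96 rad/s, ζ = 0.753

With unity feedback the closed-loop characteristic equation is s² + 12s + 24.4·2.6 = s² + 12s + 63.44 = 0.
So ω_n² = 63.44 ⇒ ω_n = 7.965 rad/s, and ζ = 12/(2ω_n) = 0.753.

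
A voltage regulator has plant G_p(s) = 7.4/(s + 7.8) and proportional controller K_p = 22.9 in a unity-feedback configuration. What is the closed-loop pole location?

Closed-loop transfer function: T(s) = K_p·G_p(s)/(1 + K_p·G_p(s)) = 169.5/(s + 7.8 + 169.5) = 169.5/(s + 177.3).
The closed-loop pole is at s = −177.3.

s = -177.3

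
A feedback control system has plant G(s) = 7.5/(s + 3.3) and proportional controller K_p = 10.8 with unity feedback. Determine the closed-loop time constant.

Closed-loop transfer function: T(s) = K_p·G(s)/(1 + K_p·G(s)) = 81/(s + 3.3 + 81) = 81/(s + 84.3).
Time constant τ = 1/84.3 = 0.0119 s.

τ = 0.0119 s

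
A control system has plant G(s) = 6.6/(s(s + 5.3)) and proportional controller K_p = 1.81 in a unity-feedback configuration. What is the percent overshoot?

2.35%

From 1 + K_pG(s) = 0: s² + 5.3s + 11.95 = 0 ⇒ ω_n = 3.456, ζ = 0.7667.
%OS = 100·exp(−πζ/√(1−ζ²)) = 100·exp(−π·0.7667/√0.4121) = 2.35%.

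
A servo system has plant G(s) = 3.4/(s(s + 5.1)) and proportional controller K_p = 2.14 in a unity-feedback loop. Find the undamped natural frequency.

1 + K_p·G(s) = 0 gives s² + 5.1s + 7.276 = 0.
So ω_n² = 7.276 ⇒ ω_n = 2.697 rad/s, and ζ = 5.1/(2ω_n) = 0.945.

ω_n = 2.7 rad/s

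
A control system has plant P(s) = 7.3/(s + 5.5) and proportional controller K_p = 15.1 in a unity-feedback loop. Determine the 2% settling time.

T_s ≈ 0.0346 s

Closed-loop transfer function: T(s) = K_p·P(s)/(1 + K_p·P(s)) = 110.2/(s + 5.5 + 110.2) = 110.2/(s + 115.7).
Time constant τ = 1/115.7 = 0.008641 s, so the 2% settling time is about 4τ = 0.0346 s.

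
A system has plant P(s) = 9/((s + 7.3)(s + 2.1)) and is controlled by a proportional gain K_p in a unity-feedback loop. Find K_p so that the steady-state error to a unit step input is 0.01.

K_p = 169

For a type-0 loop with proportional control, e_ss = 1/(1 + K_p·P(0)).
P(0) = 0.5871. Require 1/(1 + K_p·0.5871) = 0.01, so 1 + 0.5871·K_p = 100.
K_p = (100 − 1)/0.5871 = 169.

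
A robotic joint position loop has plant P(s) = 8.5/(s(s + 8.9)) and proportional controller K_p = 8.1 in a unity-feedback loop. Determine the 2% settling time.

T_s ≈ 0.899 s

From 1 + K_pP(s) = 0: s² + 8.9s + 68.85 = 0 ⇒ ω_n = 8.298, ζ = 0.5363.
2% settling time T_s ≈ 4/(ζω_n) = 4/4.45 = 0.899 s.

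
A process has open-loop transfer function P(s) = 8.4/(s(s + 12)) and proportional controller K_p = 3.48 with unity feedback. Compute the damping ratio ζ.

ζ = 1.11

The closed-loop denominator is s(s+12) + 3.48·8.4 = s² + 12s + 29.23.
Matching s² + 2ζω_n s + ω_n²: ω_n = √29.23 = 5.407 rad/s and 2ζω_n = 12, so ζ = 12/(2·5.407) = 1.11.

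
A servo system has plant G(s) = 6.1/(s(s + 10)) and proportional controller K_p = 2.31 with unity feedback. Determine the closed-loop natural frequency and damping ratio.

The closed-loop denominator is s(s+10) + 2.31·6.1 = s² + 10s + 14.09.
Matching s² + 2ζω_n s + ω_n²: ω_n = √14.09 = 3.754 rad/s and 2ζω_n = 10, so ζ = 10/(2·3.754) = 1.33.

ω_n = 3.75 rad/s, ζ = 1.33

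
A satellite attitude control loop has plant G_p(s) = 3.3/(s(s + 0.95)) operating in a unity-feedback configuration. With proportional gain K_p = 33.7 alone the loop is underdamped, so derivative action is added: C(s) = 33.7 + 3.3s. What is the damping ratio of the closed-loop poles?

ζ = 0.561

Forward path: (33.7 + 3.3s)·3.3/(s(s+0.95)). The closed-loop characteristic equation is s² + (0.95 + 3.3·3.3)s + 3.3·33.7 = 0.
That is s² + 11.84s + 111.2 = 0, so ω_n = 10.55 rad/s and ζ = 11.84/(2·10.55) = 0.5614.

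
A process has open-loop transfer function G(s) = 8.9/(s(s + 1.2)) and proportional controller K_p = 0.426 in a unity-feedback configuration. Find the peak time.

T_p = 1.7 s

From 1 + K_pG(s) = 0: s² + 1.2s + 3.791 = 0 ⇒ ω_n = 1.947, ζ = 0.3081.
Damped frequency ω_d = ω_n√(1−ζ²) = 1.852 rad/s, so peak time T_p = π/ω_d = 1.7 s.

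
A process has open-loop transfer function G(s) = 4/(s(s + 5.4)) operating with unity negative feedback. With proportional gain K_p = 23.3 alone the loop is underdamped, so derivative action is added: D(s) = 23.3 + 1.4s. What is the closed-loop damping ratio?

ζ = 0.57

Forward path: (23.3 + 1.4s)·4/(s(s+5.4)). The closed-loop characteristic equation is s² + (5.4 + 4·1.4)s + 4·23.3 = 0.
That is s² + 11s + 93.2 = 0, so ω_n = 9.654 rad/s and ζ = 11/(2·9.654) = 0.5697.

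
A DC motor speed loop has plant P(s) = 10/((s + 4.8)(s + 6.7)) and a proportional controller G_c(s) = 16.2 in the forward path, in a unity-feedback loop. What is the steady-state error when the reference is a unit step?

The loop is type 0. Static position error constant K_pos = G_c(0)·P(0) = 16.2·0.3109 = 5.037.
Steady-state error to a unit step: e_ss = 1/(1+K_pos) = 1/6.037 = 0.166.

0.166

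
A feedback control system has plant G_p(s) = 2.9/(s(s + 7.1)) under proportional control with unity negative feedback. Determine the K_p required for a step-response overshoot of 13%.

K_p = 14.6

From %OS = 100·exp(−πζ/√(1−ζ²)) = 13%, ζ = −ln(0.13)/√(π²+ln²(0.13)) = 0.5446.
Characteristic equation s² + 7.1s + 2.9K_p = 0 gives ζ = 7.1/(2√(2.9K_p)).
Setting ζ = 0.5446: √(2.9K_p) = 7.1/(2·0.5446) = 6.518, so K_p = 42.48/2.9 = 14.6.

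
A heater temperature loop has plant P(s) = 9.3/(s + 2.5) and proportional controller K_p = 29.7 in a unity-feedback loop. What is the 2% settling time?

Closed-loop transfer function: T(s) = K_p·P(s)/(1 + K_p·P(s)) = 276.2/(s + 2.5 + 276.2) = 276.2/(s + 278.7).
Time constant τ = 1/278.7 = 0.003588 s, so the 2% settling time is about 4τ = 0.0144 s.

T_s ≈ 0.0144 s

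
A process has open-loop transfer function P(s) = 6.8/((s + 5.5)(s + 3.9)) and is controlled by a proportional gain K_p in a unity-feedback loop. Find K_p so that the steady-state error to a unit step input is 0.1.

K_p = 28.4

Steady-state error for a unit step on this type-0 loop is 1/(1 + K_p·P(0)).
P(0) = 0.317. Require 1/(1 + K_p·0.317) = 0.1, so 1 + 0.317·K_p = 10.
K_p = (10 − 1)/0.317 = 28.4.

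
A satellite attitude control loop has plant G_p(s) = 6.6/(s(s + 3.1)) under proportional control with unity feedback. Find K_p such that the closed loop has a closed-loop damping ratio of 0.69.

Closed-loop characteristic equation: s² + 3.1s + K_p·6.6 = 0.
So ω_n = √(6.6K_p) and 2ζω_n = 3.1, giving ζ = 3.1/(2√(6.6K_p)).
Setting ζ = 0.69: √(6.6K_p) = 3.1/(2·0.69) = 2.246, so K_p = 5.046/6.6 = 0.765.

K_p = 0.765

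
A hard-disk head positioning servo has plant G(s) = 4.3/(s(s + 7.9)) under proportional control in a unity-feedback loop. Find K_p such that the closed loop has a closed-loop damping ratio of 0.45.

Closed-loop characteristic equation: s² + 7.9s + K_p·4.3 = 0.
So ω_n = √(4.3K_p) and 2ζω_n = 7.9, giving ζ = 7.9/(2√(4.3K_p)).
Setting ζ = 0.45: √(4.3K_p) = 7.9/(2·0.45) = 8.778, so K_p = 77.05/4.3 = 17.9.

K_p = 17.9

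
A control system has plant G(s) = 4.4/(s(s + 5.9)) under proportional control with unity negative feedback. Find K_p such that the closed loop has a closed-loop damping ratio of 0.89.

Closed-loop characteristic equation: s² + 5.9s + K_p·4.4 = 0.
So ω_n = √(4.4K_p) and 2ζω_n = 5.9, giving ζ = 5.9/(2√(4.4K_p)).
Setting ζ = 0.89: √(4.4K_p) = 5.9/(2·0.89) = 3.315, so K_p = 10.99/4.4 = 2.5.

K_p = 2.5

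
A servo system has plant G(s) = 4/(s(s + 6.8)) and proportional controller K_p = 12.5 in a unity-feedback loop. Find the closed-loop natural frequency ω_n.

The closed-loop denominator is s(s+6.8) + 12.5·4 = s² + 6.8s + 50.
So ω_n² = 50 ⇒ ω_n = 7.071 rad/s, and ζ = 6.8/(2ω_n) = 0.481.

ω_n = 7.07 rad/s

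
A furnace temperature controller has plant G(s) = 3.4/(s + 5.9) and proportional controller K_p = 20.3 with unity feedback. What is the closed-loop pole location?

s = -74.92

Closed-loop transfer function: T(s) = K_p·G(s)/(1 + K_p·G(s)) = 69.02/(s + 5.9 + 69.02) = 69.02/(s + 74.92).
The closed-loop pole is at s = −74.92.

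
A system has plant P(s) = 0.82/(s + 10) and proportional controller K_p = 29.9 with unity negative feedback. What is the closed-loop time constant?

Closed-loop transfer function: T(s) = K_p·P(s)/(1 + K_p·P(s)) = 24.52/(s + 10 + 24.52) = 24.52/(s + 34.52).
Time constant τ = 1/34.52 = 0.029 s.

τ = 0.029 s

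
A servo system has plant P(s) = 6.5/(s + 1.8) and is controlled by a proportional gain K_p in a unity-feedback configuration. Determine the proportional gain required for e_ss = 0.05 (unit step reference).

For a type-0 loop with proportional control, e_ss = 1/(1 + K_p·P(0)).
P(0) = 3.611. Require 1/(1 + K_p·3.611) = 0.05, so 1 + 3.611·K_p = 20.
K_p = (20 − 1)/3.611 = 5.26.

K_p = 5.26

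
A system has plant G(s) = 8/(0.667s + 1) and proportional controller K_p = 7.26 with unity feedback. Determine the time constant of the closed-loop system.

τ = 0.0113 s

Closed loop: T(s) = K_p·G/(1+K_p·G) = 58.08/(0.667s + 1 + 58.08), with pole at s = −(1 + 58.08)/0.667 = −88.58.
Closed-loop time constant τ = 1/88.58 = 0.0113 s.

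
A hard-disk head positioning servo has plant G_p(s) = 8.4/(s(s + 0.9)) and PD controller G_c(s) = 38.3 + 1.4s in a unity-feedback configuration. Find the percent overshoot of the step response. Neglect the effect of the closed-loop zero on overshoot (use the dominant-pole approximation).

Forward path: (38.3 + 1.4s)·8.4/(s(s+0.9)). The closed-loop characteristic equation is s² + (0.9 + 8.4·1.4)s + 8.4·38.3 = 0.
That is s² + 12.66s + 321.7 = 0, so ω_n = 17.94 rad/s and ζ = 12.66/(2·17.94) = 0.3529.
%OS = 100·exp(−πζ/√(1−ζ²)) = 30.6%.

30.6%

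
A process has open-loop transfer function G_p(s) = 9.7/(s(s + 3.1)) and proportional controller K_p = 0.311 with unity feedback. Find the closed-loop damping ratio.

ζ = 0.892

With unity feedback the closed-loop characteristic equation is s² + 3.1s + 0.311·9.7 = s² + 3.1s + 3.017 = 0.
So ω_n² = 3.017 ⇒ ω_n = 1.737 rad/s, and ζ = 3.1/(2ω_n) = 0.892.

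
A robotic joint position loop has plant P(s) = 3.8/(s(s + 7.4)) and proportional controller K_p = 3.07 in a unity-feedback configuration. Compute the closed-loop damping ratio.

ζ = 1.08

1 + K_p·P(s) = 0 gives s² + 7.4s + 11.67 = 0.
Matching s² + 2ζω_n s + ω_n²: ω_n = √11.67 = 3.416 rad/s and 2ζω_n = 7.4, so ζ = 7.4/(2·3.416) = 1.08.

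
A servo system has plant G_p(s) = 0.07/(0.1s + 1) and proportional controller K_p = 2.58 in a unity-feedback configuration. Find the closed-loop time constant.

τ = 0.0847 s

Closed loop: T(s) = K_p·G_p/(1+K_p·G_p) = 0.1806/(0.1s + 1 + 0.1806), with pole at s = −(1 + 0.1806)/0.1 = −11.81.
Closed-loop time constant τ = 1/11.81 = 0.0847 s.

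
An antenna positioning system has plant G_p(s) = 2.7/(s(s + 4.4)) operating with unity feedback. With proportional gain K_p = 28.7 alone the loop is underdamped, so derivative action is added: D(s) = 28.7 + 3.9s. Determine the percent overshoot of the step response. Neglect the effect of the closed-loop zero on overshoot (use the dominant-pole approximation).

0.656%

Forward path: (28.7 + 3.9s)·2.7/(s(s+4.4)). The closed-loop characteristic equation is s² + (4.4 + 2.7·3.9)s + 2.7·28.7 = 0.
That is s² + 14.93s + 77.49 = 0, so ω_n = 8.803 rad/s and ζ = 14.93/(2·8.803) = 0.848.
%OS = 100·exp(−πζ/√(1−ζ²)) = 0.656%.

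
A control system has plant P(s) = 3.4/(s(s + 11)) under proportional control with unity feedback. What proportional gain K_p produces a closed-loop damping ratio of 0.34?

K_p = 77

Closed-loop characteristic equation: s² + 11s + K_p·3.4 = 0.
So ω_n = √(3.4K_p) and 2ζω_n = 11, giving ζ = 11/(2√(3.4K_p)).
Setting ζ = 0.34: √(3.4K_p) = 11/(2·0.34) = 16.18, so K_p = 261.7/3.4 = 77.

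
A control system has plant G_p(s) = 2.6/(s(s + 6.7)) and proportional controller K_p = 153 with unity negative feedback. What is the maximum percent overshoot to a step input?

58.6%

Closed-loop characteristic equation: s² + 6.7s + 397.8 = 0, so ω_n = 19.94 rad/s and ζ = 6.7/(2·19.94) = 0.168.
%OS = 100·exp(−πζ/√(1−ζ²)) = 100·exp(−π·0.168/√0.9718) = 58.6%.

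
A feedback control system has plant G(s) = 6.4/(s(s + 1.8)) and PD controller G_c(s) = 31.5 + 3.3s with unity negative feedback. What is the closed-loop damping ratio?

ζ = 0.807

Forward path: (31.5 + 3.3s)·6.4/(s(s+1.8)). The closed-loop characteristic equation is s² + (1.8 + 6.4·3.3)s + 6.4·31.5 = 0.
That is s² + 22.92s + 201.6 = 0, so ω_n = 14.2 rad/s and ζ = 22.92/(2·14.2) = 0.8071.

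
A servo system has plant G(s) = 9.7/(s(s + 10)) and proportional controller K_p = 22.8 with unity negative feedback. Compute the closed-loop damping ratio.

ζ = 0.336

1 + K_p·G(s) = 0 gives s² + 10s + 221.2 = 0.
Matching s² + 2ζω_n s + ω_n²: ω_n = √221.2 = 14.87 rad/s and 2ζω_n = 10, so ζ = 10/(2·14.87) = 0.336.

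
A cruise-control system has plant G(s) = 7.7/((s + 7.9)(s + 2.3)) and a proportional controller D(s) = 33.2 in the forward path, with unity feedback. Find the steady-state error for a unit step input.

0.0664

The loop is type 0. Static position error constant K_pos = D(0)·G(0) = 33.2·0.4238 = 14.07.
Steady-state error to a unit step: e_ss = 1/(1+K_pos) = 1/15.07 = 0.0664.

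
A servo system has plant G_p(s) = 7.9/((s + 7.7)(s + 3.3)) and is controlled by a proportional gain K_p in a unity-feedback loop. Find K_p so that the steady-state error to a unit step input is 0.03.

K_p = 104

Steady-state error for a unit step on this type-0 loop is 1/(1 + K_p·G_p(0)).
G_p(0) = 0.3109. Require 1/(1 + K_p·0.3109) = 0.03, so 1 + 0.3109·K_p = 33.33.
K_p = (33.33 − 1)/0.3109 = 104.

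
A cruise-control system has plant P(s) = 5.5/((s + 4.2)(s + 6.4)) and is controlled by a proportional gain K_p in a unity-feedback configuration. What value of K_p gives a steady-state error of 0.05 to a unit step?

For a type-0 loop with proportional control, e_ss = 1/(1 + K_p·P(0)).
P(0) = 0.2046. Require 1/(1 + K_p·0.2046) = 0.05, so 1 + 0.2046·K_p = 20.
K_p = (20 − 1)/0.2046 = 92.9.

K_p = 92.9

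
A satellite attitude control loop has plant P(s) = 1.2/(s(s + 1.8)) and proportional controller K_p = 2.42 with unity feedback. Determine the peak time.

T_p = 2.17 s

Closed-loop characteristic equation: s² + 1.8s + 2.904 = 0, so ω_n = 1.704 rad/s and ζ = 1.8/(2·1.704) = 0.5281.
Damped frequency ω_d = ω_n√(1−ζ²) = 1.447 rad/s, so peak time T_p = π/ω_d = 2.17 s.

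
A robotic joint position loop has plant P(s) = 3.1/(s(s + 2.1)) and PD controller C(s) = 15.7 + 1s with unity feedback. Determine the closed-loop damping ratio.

ζ = 0.373

Forward path: (15.7 + 1s)·3.1/(s(s+2.1)). The closed-loop characteristic equation is s² + (2.1 + 3.1·1)s + 3.1·15.7 = 0.
That is s² + 5.2s + 48.67 = 0, so ω_n = 6.976 rad/s and ζ = 5.2/(2·6.976) = 0.3727.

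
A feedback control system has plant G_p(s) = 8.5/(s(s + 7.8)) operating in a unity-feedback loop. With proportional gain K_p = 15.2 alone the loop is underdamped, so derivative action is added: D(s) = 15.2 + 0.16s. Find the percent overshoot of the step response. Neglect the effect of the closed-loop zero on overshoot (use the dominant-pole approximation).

25.1%

Forward path: (15.2 + 0.16s)·8.5/(s(s+7.8)). The closed-loop characteristic equation is s² + (7.8 + 8.5·0.16)s + 8.5·15.2 = 0.
That is s² + 9.16s + 129.2 = 0, so ω_n = 11.37 rad/s and ζ = 9.16/(2·11.37) = 0.4029.
%OS = 100·exp(−πζ/√(1−ζ²)) = 25.1%.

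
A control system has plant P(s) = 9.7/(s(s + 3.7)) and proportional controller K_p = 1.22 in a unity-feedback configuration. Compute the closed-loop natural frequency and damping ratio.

ω_n = 3.44 rad/s, ζ = 0.538

With unity feedback the closed-loop characteristic equation is s² + 3.7s + 1.22·9.7 = s² + 3.7s + 11.83 = 0.
Matching s² + 2ζω_n s + ω_n²: ω_n = √11.83 = 3.44 rad/s and 2ζω_n = 3.7, so ζ = 3.7/(2·3.44) = 0.538.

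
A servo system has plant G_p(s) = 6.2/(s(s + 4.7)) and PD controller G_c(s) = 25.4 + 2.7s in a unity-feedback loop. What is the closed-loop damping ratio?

ζ = 0.854

Forward path: (25.4 + 2.7s)·6.2/(s(s+4.7)). The closed-loop characteristic equation is s² + (4.7 + 6.2·2.7)s + 6.2·25.4 = 0.
That is s² + 21.44s + 157.5 = 0, so ω_n = 12.55 rad/s and ζ = 21.44/(2·12.55) = 0.8542.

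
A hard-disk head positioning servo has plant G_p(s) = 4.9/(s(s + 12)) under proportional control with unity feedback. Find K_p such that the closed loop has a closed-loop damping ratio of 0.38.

Closed-loop characteristic equation: s² + 12s + K_p·4.9 = 0.
So ω_n = √(4.9K_p) and 2ζω_n = 12, giving ζ = 12/(2√(4.9K_p)).
Setting ζ = 0.38: √(4.9K_p) = 12/(2·0.38) = 15.79, so K_p = 249.3/4.9 = 50.9.

K_p = 50.9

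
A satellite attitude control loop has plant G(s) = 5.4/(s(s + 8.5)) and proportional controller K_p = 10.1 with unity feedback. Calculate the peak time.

T_p = 0.52 s

From 1 + K_pG(s) = 0: s² + 8.5s + 54.54 = 0 ⇒ ω_n = 7.385, ζ = 0.5755.
Damped frequency ω_d = ω_n√(1−ζ²) = 6.04 rad/s, so peak time T_p = π/ω_d = 0.52 s.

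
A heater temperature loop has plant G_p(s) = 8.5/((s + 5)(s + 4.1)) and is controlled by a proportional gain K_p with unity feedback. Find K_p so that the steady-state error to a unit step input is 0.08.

The loop is type 0, so e_ss(step) = 1/(1 + K_pos) with K_pos = K_p·G_p(0).
G_p(0) = 0.4146. Require 1/(1 + K_p·0.4146) = 0.08, so 1 + 0.4146·K_p = 12.5.
K_p = (12.5 − 1)/0.4146 = 27.7.

K_p = 27.7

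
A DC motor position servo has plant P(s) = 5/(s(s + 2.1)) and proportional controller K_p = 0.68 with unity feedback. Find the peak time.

T_p = 2.07 s

Closed-loop characteristic equation: s² + 2.1s + 3.4 = 0, so ω_n = 1.844 rad/s and ζ = 2.1/(2·1.844) = 0.5694.
Damped frequency ω_d = ω_n√(1−ζ²) = 1.516 rad/s, so peak time T_p = π/ω_d = 2.07 s.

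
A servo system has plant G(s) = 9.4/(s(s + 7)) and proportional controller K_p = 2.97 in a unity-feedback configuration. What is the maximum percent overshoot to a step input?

6.22%

From 1 + K_pG(s) = 0: s² + 7s + 27.92 = 0 ⇒ ω_n = 5.284, ζ = 0.6624.
%OS = 100·exp(−πζ/√(1−ζ²)) = 100·exp(−π·0.6624/√0.5612) = 6.22%.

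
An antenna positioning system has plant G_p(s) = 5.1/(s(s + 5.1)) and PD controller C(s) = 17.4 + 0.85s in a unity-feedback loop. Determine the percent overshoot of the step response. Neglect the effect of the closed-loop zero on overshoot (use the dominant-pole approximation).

16.2%

Forward path: (17.4 + 0.85s)·5.1/(s(s+5.1)). The closed-loop characteristic equation is s² + (5.1 + 5.1·0.85)s + 5.1·17.4 = 0.
That is s² + 9.435s + 88.74 = 0, so ω_n = 9.42 rad/s and ζ = 9.435/(2·9.42) = 0.5008.
%OS = 100·exp(−πζ/√(1−ζ²)) = 16.2%.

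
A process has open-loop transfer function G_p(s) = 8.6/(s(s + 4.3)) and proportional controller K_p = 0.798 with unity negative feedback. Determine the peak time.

T_p = 2.1 s

Closed-loop characteristic equation: s² + 4.3s + 6.863 = 0, so ω_n = 2.62 rad/s and ζ = 4.3/(2·2.62) = 0.8207.
Damped frequency ω_d = ω_n√(1−ζ²) = 1.497 rad/s, so peak time T_p = π/ω_d = 2.1 s.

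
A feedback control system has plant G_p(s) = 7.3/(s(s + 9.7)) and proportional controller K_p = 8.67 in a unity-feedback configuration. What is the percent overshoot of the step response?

8.93%

From 1 + K_pG_p(s) = 0: s² + 9.7s + 63.29 = 0 ⇒ ω_n = 7.956, ζ = 0.6096.
%OS = 100·exp(−πζ/√(1−ζ²)) = 100·exp(−π·0.6096/√0.6283) = 8.93%.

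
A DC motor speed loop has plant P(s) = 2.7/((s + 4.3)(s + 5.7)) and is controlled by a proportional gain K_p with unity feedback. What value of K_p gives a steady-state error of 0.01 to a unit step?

Steady-state error for a unit step on this type-0 loop is 1/(1 + K_p·P(0)).
P(0) = 0.1102. Require 1/(1 + K_p·0.1102) = 0.01, so 1 + 0.1102·K_p = 100.
K_p = (100 − 1)/0.1102 = 899.

K_p = 899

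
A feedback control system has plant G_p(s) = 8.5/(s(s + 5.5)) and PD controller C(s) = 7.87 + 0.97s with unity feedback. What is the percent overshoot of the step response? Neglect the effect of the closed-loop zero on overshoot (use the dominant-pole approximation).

0.768%

Forward path: (7.87 + 0.97s)·8.5/(s(s+5.5)). The closed-loop characteristic equation is s² + (5.5 + 8.5·0.97)s + 8.5·7.87 = 0.
That is s² + 13.74s + 66.89 = 0, so ω_n = 8.179 rad/s and ζ = 13.74/(2·8.179) = 0.8403.
%OS = 100·exp(−πζ/√(1−ζ²)) = 0.768%.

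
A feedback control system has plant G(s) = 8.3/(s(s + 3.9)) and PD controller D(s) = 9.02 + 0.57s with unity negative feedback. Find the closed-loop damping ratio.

Forward path: (9.02 + 0.57s)·8.3/(s(s+3.9)). The closed-loop characteristic equation is s² + (3.9 + 8.3·0.57)s + 8.3·9.02 = 0.
That is s² + 8.631s + 74.87 = 0, so ω_n = 8.653 rad/s and ζ = 8.631/(2·8.653) = 0.4988.

ζ = 0.499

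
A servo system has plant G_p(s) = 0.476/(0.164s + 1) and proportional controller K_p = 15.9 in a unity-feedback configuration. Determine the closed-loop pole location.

s = -52.25

Closed loop: T(s) = K_p·G_p/(1+K_p·G_p) = 7.568/(0.164s + 1 + 7.568), with pole at s = −(1 + 7.568)/0.164 = −52.25.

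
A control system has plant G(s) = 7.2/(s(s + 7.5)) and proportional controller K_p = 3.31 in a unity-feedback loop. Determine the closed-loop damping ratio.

1 + K_p·G(s) = 0 gives s² + 7.5s + 23.83 = 0.
Matching s² + 2ζω_n s + ω_n²: ω_n = √23.83 = 4.882 rad/s and 2ζω_n = 7.5, so ζ = 7.5/(2·4.882) = 0.768.

ζ = 0.768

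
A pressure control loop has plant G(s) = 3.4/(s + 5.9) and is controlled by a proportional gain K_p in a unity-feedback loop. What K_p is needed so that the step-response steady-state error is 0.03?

For a type-0 loop with proportional control, e_ss = 1/(1 + K_p·G(0)).
G(0) = 0.5763. Require 1/(1 + K_p·0.5763) = 0.03, so 1 + 0.5763·K_p = 33.33.
K_p = (33.33 − 1)/0.5763 = 56.1.

K_p = 56.1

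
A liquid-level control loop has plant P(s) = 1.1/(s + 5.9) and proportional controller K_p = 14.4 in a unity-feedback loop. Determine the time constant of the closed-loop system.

τ = 0.046 s

Closed-loop transfer function: T(s) = K_p·P(s)/(1 + K_p·P(s)) = 15.84/(s + 5.9 + 15.84) = 15.84/(s + 21.74).
Time constant τ = 1/21.74 = 0.046 s.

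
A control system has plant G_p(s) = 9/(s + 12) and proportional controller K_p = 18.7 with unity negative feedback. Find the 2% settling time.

T_s ≈ 0.0222 s

Closed-loop transfer function: T(s) = K_p·G_p(s)/(1 + K_p·G_p(s)) = 168.3/(s + 12 + 168.3) = 168.3/(s + 180.3).
Time constant τ = 1/180.3 = 0.005546 s, so the 2% settling time is about 4τ = 0.0222 s.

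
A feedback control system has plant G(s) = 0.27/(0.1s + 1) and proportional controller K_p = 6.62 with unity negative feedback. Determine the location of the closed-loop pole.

s = -27.87

Closed loop: T(s) = K_p·G/(1+K_p·G) = 1.787/(0.1s + 1 + 1.787), with pole at s = −(1 + 1.787)/0.1 = −27.87.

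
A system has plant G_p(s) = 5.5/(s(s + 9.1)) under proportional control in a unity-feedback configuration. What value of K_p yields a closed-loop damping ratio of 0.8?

K_p = 5.88

Closed-loop characteristic equation: s² + 9.1s + K_p·5.5 = 0.
So ω_n = √(5.5K_p) and 2ζω_n = 9.1, giving ζ = 9.1/(2√(5.5K_p)).
Setting ζ = 0.8: √(5.5K_p) = 9.1/(2·0.8) = 5.687, so K_p = 32.35/5.5 = 5.88.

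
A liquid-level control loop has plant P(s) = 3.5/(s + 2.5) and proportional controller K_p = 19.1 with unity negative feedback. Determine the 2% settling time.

Closed-loop transfer function: T(s) = K_p·P(s)/(1 + K_p·P(s)) = 66.85/(s + 2.5 + 66.85) = 66.85/(s + 69.35).
Time constant τ = 1/69.35 = 0.01442 s, so the 2% settling time is about 4τ = 0.0577 s.

T_s ≈ 0.0577 s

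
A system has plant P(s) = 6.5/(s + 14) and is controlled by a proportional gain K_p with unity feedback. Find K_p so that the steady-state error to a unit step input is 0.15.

K_p = 12.2

The loop is type 0, so e_ss(step) = 1/(1 + K_pos) with K_pos = K_p·P(0).
P(0) = 0.4643. Require 1/(1 + K_p·0.4643) = 0.15, so 1 + 0.4643·K_p = 6.667.
K_p = (6.667 − 1)/0.4643 = 12.2.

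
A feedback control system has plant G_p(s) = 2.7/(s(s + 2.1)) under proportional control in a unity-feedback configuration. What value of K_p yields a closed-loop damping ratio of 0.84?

Closed-loop characteristic equation: s² + 2.1s + K_p·2.7 = 0.
So ω_n = √(2.7K_p) and 2ζω_n = 2.1, giving ζ = 2.1/(2√(2.7K_p)).
Setting ζ = 0.84: √(2.7K_p) = 2.1/(2·0.84) = 1.25, so K_p = 1.562/2.7 = 0.579.

K_p = 0.579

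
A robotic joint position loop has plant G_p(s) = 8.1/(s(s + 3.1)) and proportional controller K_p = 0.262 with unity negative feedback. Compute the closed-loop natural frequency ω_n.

ω_n = 1.46 rad/s

1 + K_p·G_p(s) = 0 gives s² + 3.1s + 2.122 = 0.
So ω_n² = 2.122 ⇒ ω_n = 1.457 rad/s, and ζ = 3.1/(2ω_n) = 1.06.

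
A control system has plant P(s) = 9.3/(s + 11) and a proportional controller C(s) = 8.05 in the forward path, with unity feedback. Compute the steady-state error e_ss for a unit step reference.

The loop is type 0. Static position error constant K_pos = C(0)·P(0) = 8.05·0.8455 = 6.806.
Steady-state error to a unit step: e_ss = 1/(1+K_pos) = 1/7.806 = 0.128.

0.128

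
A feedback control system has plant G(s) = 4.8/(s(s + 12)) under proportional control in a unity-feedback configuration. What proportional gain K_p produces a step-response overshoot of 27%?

From %OS = 100·exp(−πζ/√(1−ζ²)) = 27%, ζ = −ln(0.27)/√(π²+ln²(0.27)) = 0.3847.
Characteristic equation s² + 12s + 4.8K_p = 0 gives ζ = 12/(2√(4.8K_p)).
Setting ζ = 0.3847: √(4.8K_p) = 12/(2·0.3847) = 15.6, so K_p = 243.3/4.8 = 50.7.

K_p = 50.7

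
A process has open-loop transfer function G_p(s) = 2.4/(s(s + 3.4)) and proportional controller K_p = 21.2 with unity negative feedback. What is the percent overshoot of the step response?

From 1 + K_pG_p(s) = 0: s² + 3.4s + 50.88 = 0 ⇒ ω_n = 7.133, ζ = 0.2383.
%OS = 100·exp(−πζ/√(1−ζ²)) = 100·exp(−π·0.2383/√0.9432) = 46.3%.

46.3%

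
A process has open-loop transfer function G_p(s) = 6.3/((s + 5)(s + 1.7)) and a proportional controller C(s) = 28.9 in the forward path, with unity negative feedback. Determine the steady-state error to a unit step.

The loop is type 0. Static position error constant K_pos = C(0)·G_p(0) = 28.9·0.7412 = 21.42.
Steady-state error to a unit step: e_ss = 1/(1+K_pos) = 1/22.42 = 0.0446.

0.0446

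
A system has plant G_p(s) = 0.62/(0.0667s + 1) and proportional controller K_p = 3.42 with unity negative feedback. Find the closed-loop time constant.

Closed loop: T(s) = K_p·G_p/(1+K_p·G_p) = 2.12/(0.0667s + 1 + 2.12), with pole at s = −(1 + 2.12)/0.0667 = −46.78.
Closed-loop time constant τ = 1/46.78 = 0.0214 s.

τ = 0.0214 s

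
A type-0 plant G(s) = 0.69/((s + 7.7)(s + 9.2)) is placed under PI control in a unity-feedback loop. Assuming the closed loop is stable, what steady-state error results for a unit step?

The PI controller's integrator makes the forward path type 1, so e_ss to a step is zero.

0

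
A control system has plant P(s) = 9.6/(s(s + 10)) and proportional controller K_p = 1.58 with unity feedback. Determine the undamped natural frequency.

With unity feedback the closed-loop characteristic equation is s² + 10s + 1.58·9.6 = s² + 10s + 15.17 = 0.
Matching s² + 2ζω_n s + ω_n²: ω_n = √15.17 = 3.895 rad/s and 2ζω_n = 10, so ζ = 10/(2·3.895) = 1.28.

ω_n = 3.89 rad/s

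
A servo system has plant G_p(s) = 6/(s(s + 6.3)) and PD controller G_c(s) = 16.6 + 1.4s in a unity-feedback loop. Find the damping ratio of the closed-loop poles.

Forward path: (16.6 + 1.4s)·6/(s(s+6.3)). The closed-loop characteristic equation is s² + (6.3 + 6·1.4)s + 6·16.6 = 0.
That is s² + 14.7s + 99.6 = 0, so ω_n = 9.98 rad/s and ζ = 14.7/(2·9.98) = 0.7365.

ζ = 0.736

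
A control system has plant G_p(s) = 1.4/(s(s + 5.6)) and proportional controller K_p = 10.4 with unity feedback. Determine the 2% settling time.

The closed-loop denominator s² + 5.6s + 14.56 gives ω_n = √14.56 = 3.816 and ζ = 5.6/(2ω_n) = 0.7338.
2% settling time T_s ≈ 4/(ζω_n) = 4/2.8 = 1.43 s.

T_s ≈ 1.43 s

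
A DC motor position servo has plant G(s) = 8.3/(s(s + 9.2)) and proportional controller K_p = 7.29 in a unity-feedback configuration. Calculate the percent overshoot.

From 1 + K_pG(s) = 0: s² + 9.2s + 60.51 = 0 ⇒ ω_n = 7.779, ζ = 0.5914.
%OS = 100·exp(−πζ/√(1−ζ²)) = 100·exp(−π·0.5914/√0.6503) = 9.99%.

9.99%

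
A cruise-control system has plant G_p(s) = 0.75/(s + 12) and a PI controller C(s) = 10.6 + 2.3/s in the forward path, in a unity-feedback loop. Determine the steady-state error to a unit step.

The open loop C(s)G_p(s) has a pole at the origin (type 1), so the static position error constant is infinite and e_ss = 1/(1+∞) = 0.

0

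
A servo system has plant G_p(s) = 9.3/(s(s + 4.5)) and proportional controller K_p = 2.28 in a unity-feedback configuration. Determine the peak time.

From 1 + K_pG_p(s) = 0: s² + 4.5s + 21.2 = 0 ⇒ ω_n = 4.605, ζ = 0.4886.
Damped frequency ω_d = ω_n√(1−ζ²) = 4.018 rad/s, so peak time T_p = π/ω_d = 0.782 s.

T_p = 0.782 s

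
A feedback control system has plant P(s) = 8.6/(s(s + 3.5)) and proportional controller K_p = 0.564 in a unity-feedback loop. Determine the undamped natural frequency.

ω_n = 2.2 rad/s

1 + K_p·P(s) = 0 gives s² + 3.5s + 4.85 = 0.
So ω_n² = 4.85 ⇒ ω_n = 2.202 rad/s, and ζ = 3.5/(2ω_n) = 0.795.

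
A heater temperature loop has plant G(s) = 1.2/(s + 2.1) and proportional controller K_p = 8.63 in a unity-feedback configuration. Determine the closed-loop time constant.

τ = 0.0803 s

Closed-loop transfer function: T(s) = K_p·G(s)/(1 + K_p·G(s)) = 10.36/(s + 2.1 + 10.36) = 10.36/(s + 12.46).
Time constant τ = 1/12.46 = 0.0803 s.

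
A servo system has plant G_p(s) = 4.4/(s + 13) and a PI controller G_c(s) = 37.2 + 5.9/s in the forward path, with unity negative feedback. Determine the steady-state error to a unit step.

The open loop G_c(s)G_p(s) has a pole at the origin (type 1), so the static position error constant is infinite and e_ss = 1/(1+∞) = 0.

0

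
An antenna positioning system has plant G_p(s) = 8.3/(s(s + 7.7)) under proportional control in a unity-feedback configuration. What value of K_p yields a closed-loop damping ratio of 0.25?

Closed-loop characteristic equation: s² + 7.7s + K_p·8.3 = 0.
So ω_n = √(8.3K_p) and 2ζω_n = 7.7, giving ζ = 7.7/(2√(8.3K_p)).
Setting ζ = 0.25: √(8.3K_p) = 7.7/(2·0.25) = 15.4, so K_p = 237.2/8.3 = 28.6.

K_p = 28.6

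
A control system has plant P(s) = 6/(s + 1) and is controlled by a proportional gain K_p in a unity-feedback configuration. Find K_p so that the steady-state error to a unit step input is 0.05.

K_p = 3.17

The loop is type 0, so e_ss(step) = 1/(1 + K_pos) with K_pos = K_p·P(0).
P(0) = 6. Require 1/(1 + K_p·6) = 0.05, so 1 + 6·K_p = 20.
K_p = (20 − 1)/6 = 3.17.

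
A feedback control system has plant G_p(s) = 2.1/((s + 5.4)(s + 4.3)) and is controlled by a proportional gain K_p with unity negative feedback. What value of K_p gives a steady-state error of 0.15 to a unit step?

Steady-state error for a unit step on this type-0 loop is 1/(1 + K_p·G_p(0)).
G_p(0) = 0.09044. Require 1/(1 + K_p·0.09044) = 0.15, so 1 + 0.09044·K_p = 6.667.
K_p = (6.667 − 1)/0.09044 = 62.7.

K_p = 62.7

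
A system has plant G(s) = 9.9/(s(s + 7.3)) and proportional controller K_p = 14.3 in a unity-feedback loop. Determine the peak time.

From 1 + K_pG(s) = 0: s² + 7.3s + 141.6 = 0 ⇒ ω_n = 11.9, ζ = 0.3068.
Damped frequency ω_d = ω_n√(1−ζ²) = 11.32 rad/s, so peak time T_p = π/ω_d = 0.277 s.

T_p = 0.277 s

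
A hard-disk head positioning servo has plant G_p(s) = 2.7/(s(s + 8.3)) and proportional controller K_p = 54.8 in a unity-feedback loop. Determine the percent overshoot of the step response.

32%

From 1 + K_pG_p(s) = 0: s² + 8.3s + 148 = 0 ⇒ ω_n = 12.16, ζ = 0.3412.
%OS = 100·exp(−πζ/√(1−ζ²)) = 100·exp(−π·0.3412/√0.8836) = 32%.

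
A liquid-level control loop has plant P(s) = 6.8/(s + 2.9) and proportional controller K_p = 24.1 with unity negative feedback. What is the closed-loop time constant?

Closed-loop transfer function: T(s) = K_p·P(s)/(1 + K_p·P(s)) = 163.9/(s + 2.9 + 163.9) = 163.9/(s + 166.8).
Time constant τ = 1/166.8 = 0.006 s.

τ = 0.006 s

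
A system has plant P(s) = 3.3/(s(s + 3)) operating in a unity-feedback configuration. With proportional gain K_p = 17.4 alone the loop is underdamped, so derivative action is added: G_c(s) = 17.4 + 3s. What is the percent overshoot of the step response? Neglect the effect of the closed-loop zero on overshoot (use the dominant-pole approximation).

0.613%

Forward path: (17.4 + 3s)·3.3/(s(s+3)). The closed-loop characteristic equation is s² + (3 + 3.3·3)s + 3.3·17.4 = 0.
That is s² + 12.9s + 57.42 = 0, so ω_n = 7.578 rad/s and ζ = 12.9/(2·7.578) = 0.8512.
%OS = 100·exp(−πζ/√(1−ζ²)) = 0.613%.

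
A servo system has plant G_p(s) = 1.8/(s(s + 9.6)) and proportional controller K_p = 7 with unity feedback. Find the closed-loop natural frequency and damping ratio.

ω_n = 3.55 rad/s, ζ = 1.35

With unity feedback the closed-loop characteristic equation is s² + 9.6s + 7·1.8 = s² + 9.6s + 12.6 = 0.
So ω_n² = 12.6 ⇒ ω_n = 3.55 rad/s, and ζ = 9.6/(2ω_n) = 1.35.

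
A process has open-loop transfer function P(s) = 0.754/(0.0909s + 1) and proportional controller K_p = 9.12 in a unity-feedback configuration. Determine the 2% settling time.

T_s ≈ 0.0462 s

Closed loop: T(s) = K_p·P/(1+K_p·P) = 6.876/(0.0909s + 1 + 6.876), with pole at s = −(1 + 6.876)/0.0909 = −86.65.
τ = 1/86.65 = 0.01154 s, so 2% settling time ≈ 4τ = 0.0462 s.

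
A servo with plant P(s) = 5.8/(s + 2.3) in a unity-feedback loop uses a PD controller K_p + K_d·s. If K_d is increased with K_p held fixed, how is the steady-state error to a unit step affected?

K_d affects only the transient (the s-coefficient); the DC loop gain, and hence e_ss, depends only on K_p.

unchanged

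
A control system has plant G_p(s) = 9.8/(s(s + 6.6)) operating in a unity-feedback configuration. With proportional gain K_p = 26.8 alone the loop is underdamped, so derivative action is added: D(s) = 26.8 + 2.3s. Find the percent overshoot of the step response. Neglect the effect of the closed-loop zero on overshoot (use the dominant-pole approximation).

Forward path: (26.8 + 2.3s)·9.8/(s(s+6.6)). The closed-loop characteristic equation is s² + (6.6 + 9.8·2.3)s + 9.8·26.8 = 0.
That is s² + 29.14s + 262.6 = 0, so ω_n = 16.21 rad/s and ζ = 29.14/(2·16.21) = 0.899.
%OS = 100·exp(−πζ/√(1−ζ²)) = 0.158%.

0.158%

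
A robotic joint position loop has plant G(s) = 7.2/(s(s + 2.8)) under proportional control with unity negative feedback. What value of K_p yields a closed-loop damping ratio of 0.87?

Closed-loop characteristic equation: s² + 2.8s + K_p·7.2 = 0.
So ω_n = √(7.2K_p) and 2ζω_n = 2.8, giving ζ = 2.8/(2√(7.2K_p)).
Setting ζ = 0.87: √(7.2K_p) = 2.8/(2·0.87) = 1.609, so K_p = 2.59/7.2 = 0.36.

K_p = 0.36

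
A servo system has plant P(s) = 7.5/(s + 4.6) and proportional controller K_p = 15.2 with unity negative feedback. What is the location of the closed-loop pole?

s = -118.6

Closed-loop transfer function: T(s) = K_p·P(s)/(1 + K_p·P(s)) = 114/(s + 4.6 + 114) = 114/(s + 118.6).
The closed-loop pole is at s = −118.6.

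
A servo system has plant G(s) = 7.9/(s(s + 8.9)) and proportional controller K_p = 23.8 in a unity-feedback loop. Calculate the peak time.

Closed-loop characteristic equation: s² + 8.9s + 188 = 0, so ω_n = 13.71 rad/s and ζ = 8.9/(2·13.71) = 0.3245.
Damped frequency ω_d = ω_n√(1−ζ²) = 12.97 rad/s, so peak time T_p = π/ω_d = 0.242 s.

T_p = 0.242 s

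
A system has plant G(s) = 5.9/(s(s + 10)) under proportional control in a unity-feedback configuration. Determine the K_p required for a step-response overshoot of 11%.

From %OS = 100·exp(−πζ/√(1−ζ²)) = 11%, ζ = −ln(0.11)/√(π²+ln²(0.11)) = 0.5749.
Characteristic equation s² + 10s + 5.9K_p = 0 gives ζ = 10/(2√(5.9K_p)).
Setting ζ = 0.5749: √(5.9K_p) = 10/(2·0.5749) = 8.697, so K_p = 75.64/5.9 = 12.8.

K_p = 12.8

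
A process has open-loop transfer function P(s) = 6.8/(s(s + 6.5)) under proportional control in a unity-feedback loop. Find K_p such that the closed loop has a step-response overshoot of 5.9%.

From %OS = 100·exp(−πζ/√(1−ζ²)) = 5.9%, ζ = −ln(0.059)/√(π²+ln²(0.059)) = 0.6693.
Characteristic equation s² + 6.5s + 6.8K_p = 0 gives ζ = 6.5/(2√(6.8K_p)).
Setting ζ = 0.6693: √(6.8K_p) = 6.5/(2·0.6693) = 4.856, so K_p = 23.58/6.8 = 3.47.

K_p = 3.47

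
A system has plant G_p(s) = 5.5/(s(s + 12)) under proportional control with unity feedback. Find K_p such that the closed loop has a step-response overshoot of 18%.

K_p = 28.5

From %OS = 100·exp(−πζ/√(1−ζ²)) = 18%, ζ = −ln(0.18)/√(π²+ln²(0.18)) = 0.4791.
Characteristic equation s² + 12s + 5.5K_p = 0 gives ζ = 12/(2√(5.5K_p)).
Setting ζ = 0.4791: √(5.5K_p) = 12/(2·0.4791) = 12.52, so K_p = 156.8/5.5 = 28.5.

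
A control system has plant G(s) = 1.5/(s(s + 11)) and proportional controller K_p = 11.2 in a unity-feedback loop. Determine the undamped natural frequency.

ω_n = 4.1 rad/s

The closed-loop denominator is s(s+11) + 11.2·1.5 = s² + 11s + 16.8.
Matching s² + 2ζω_n s + ω_n²: ω_n = √16.8 = 4.099 rad/s and 2ζω_n = 11, so ζ = 11/(2·4.099) = 1.34.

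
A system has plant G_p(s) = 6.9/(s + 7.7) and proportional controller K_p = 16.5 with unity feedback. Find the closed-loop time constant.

τ = 0.00823 s

Closed-loop transfer function: T(s) = K_p·G_p(s)/(1 + K_p·G_p(s)) = 113.9/(s + 7.7 + 113.9) = 113.9/(s + 121.6).
Time constant τ = 1/121.6 = 0.00823 s.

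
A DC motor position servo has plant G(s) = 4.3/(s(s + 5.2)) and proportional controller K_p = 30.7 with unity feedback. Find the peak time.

From 1 + K_pG(s) = 0: s² + 5.2s + 132 = 0 ⇒ ω_n = 11.49, ζ = 0.2263.
Damped frequency ω_d = ω_n√(1−ζ²) = 11.19 rad/s, so peak time T_p = π/ω_d = 0.281 s.

T_p = 0.281 s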